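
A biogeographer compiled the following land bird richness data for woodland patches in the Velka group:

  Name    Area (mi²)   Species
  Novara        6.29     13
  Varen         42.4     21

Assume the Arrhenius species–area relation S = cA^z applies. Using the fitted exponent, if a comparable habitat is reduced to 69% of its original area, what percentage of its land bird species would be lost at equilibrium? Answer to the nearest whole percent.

9%

z = ln(21/13) / ln(42.4/6.29) = 0.4796 / 1.9082 = 0.2513
S_new/S_old = (A_new/A_old)^z = 0.69^0.2513 = exp(0.2513 × -0.3711) = 0.911
Fraction lost = 1 − 0.911 = 0.08904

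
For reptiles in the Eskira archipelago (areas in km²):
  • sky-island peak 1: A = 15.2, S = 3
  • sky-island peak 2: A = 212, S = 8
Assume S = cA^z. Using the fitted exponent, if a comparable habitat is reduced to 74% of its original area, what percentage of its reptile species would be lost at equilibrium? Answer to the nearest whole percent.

z = ln(8/3) / ln(212/15.2) = 0.9808 / 2.6353 = 0.3722
S_new/S_old = (A_new/A_old)^z = 0.74^0.3722 = exp(0.3722 × -0.3011) = 0.894
Fraction lost = 1 − 0.894 = 0.106

11%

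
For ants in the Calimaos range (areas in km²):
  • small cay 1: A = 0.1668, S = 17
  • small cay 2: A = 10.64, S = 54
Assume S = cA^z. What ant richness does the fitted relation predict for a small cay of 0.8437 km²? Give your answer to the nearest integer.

27

z = ln(54/17) / ln(10.64/0.1668) = 1.1558 / 4.1556 = 0.2781
c = 17 / 0.1668^0.2781 = 17 / 0.6077 = 27.98
S₃ = 27.98 × 0.8437^0.2781 = 27.98 × 0.9538 ≈ 26.68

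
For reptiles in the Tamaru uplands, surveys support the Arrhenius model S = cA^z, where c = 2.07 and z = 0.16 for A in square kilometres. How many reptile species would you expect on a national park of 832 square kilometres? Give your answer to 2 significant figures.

6.1

S = 2.07 × 832^0.16 = 2.07 × 2.932 ≈ 6.07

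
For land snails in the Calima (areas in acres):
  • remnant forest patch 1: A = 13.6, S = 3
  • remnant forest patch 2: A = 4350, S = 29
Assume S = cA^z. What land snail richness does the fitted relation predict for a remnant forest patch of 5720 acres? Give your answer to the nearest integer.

z = ln(29/3) / ln(4350/13.6) = 2.2687 / 5.7679 = 0.3933
c = 3 / 13.6^0.3933 = 3 / 2.792 = 1.075
S₃ = 1.075 × 5720^0.3933 = 1.075 × 30.05 ≈ 32.3

32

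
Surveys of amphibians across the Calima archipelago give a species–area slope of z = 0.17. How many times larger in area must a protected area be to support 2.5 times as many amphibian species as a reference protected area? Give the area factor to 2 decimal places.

219.19

(A₂/A₁)^0.17 = 2.5, so A₂/A₁ = 2.5^(1/0.17) = 2.5^5.882
ln(A₂/A₁) = ln 2.5 / 0.17 = 0.9163 / 0.17 = 5.3899
A₂/A₁ = e^5.3899 ≈ 219.2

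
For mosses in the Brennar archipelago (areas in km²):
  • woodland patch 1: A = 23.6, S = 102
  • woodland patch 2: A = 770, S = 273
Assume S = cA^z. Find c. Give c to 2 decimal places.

41.76

z = ln(S₂/S₁) / ln(A₂/A₁) = ln(273/102) / ln(770/23.6) = 0.9845 / 3.4851 = 0.2825
c = S₁ / A₁^z = 102 / 23.6^0.2825 = 102 / 2.442 = 41.76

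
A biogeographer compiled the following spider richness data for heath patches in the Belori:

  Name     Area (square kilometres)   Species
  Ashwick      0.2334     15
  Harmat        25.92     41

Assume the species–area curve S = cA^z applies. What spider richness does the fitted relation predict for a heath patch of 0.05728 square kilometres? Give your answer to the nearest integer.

z = ln(41/15) / ln(25.92/0.2334) = 1.0055 / 4.7100 = 0.2135
c = 15 / 0.2334^0.2135 = 15 / 0.733 = 20.46
S₃ = 20.46 × 0.05728^0.2135 = 20.46 × 0.5431 ≈ 11.11

11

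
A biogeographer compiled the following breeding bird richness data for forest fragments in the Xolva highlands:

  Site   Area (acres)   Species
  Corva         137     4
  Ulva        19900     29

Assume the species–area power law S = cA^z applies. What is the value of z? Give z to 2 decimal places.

Taking logs: ln S = ln c + z ln A, so z = (ln S₂ − ln S₁)/(ln A₂ − ln A₁).
z = ln(29/4) / ln(19900/137) = ln(7.25) / ln(145.3) = 1.9810 / 4.9785 = 0.3979

0.40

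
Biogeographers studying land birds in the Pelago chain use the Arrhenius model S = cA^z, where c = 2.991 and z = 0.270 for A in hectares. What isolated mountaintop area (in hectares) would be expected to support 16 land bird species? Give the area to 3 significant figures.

498 hectares

16 = 2.991 × A^0.27  ⇒  A^0.27 = 16/2.991 = 5.349
ln A = ln(5.349) / 0.27 = 1.6770 / 0.27 = 6.2110
A = e^6.2110 ≈ 498.2 hectares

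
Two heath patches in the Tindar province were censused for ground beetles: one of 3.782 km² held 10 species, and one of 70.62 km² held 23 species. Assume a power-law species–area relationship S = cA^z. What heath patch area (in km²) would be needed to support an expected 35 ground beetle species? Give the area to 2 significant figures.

310 km²

z = ln(23/10) / ln(70.62/3.782) = 0.8329 / 2.9271 = 0.2846
c = 10 / 3.782^0.2846 = 10 / 1.46 = 6.849
A = (35/6.849)^(1/0.2846) ⇒ ln A = ln(5.11)/0.2846 = 5.7328
A = e^5.7328 ≈ 308.8 km²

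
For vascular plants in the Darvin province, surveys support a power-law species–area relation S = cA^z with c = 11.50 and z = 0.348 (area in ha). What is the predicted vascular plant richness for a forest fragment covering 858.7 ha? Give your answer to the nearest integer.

S = 11.5 × 858.7^0.348 = 11.5 × 10.49 ≈ 120.7

121 species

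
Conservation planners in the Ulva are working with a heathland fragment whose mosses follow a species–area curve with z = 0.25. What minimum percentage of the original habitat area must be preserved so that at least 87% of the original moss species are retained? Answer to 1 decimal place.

Need (A_new/A_old)^0.25 = 0.87, so A_new/A_old = 0.87^(1/0.25) = 0.87^4
ln(A_new/A_old) = ln 0.87 / 0.25 = -0.1393 / 0.25 = -0.5570
A_new/A_old = e^-0.5570 ≈ 0.5729

57.3%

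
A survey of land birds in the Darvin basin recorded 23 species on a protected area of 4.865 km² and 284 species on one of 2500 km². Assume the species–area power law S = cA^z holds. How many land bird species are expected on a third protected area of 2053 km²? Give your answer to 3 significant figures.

262

z = ln(284/23) / ln(2500/4.865) = 2.5135 / 6.2420 = 0.4027
c = 23 / 4.865^0.4027 = 23 / 1.891 = 12.16
S₃ = 12.16 × 2053^0.4027 = 12.16 × 21.57 ≈ 262.3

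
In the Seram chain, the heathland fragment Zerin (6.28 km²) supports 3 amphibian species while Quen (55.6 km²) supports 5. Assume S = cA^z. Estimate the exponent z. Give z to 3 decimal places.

0.234

Taking logs: ln S = ln c + z ln A, so z = (ln S₂ − ln S₁)/(ln A₂ − ln A₁).
z = ln(5/3) / ln(55.6/6.28) = ln(1.667) / ln(8.854) = 0.5108 / 2.1808 = 0.2342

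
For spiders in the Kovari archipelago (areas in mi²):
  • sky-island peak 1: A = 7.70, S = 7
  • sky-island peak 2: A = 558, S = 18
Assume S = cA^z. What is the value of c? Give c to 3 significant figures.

4.46

z = ln(S₂/S₁) / ln(A₂/A₁) = ln(18/7) / ln(558/7.7) = 0.9445 / 4.2831 = 0.2205
c = S₁ / A₁^z = 7 / 7.7^0.2205 = 7 / 1.568 = 4.463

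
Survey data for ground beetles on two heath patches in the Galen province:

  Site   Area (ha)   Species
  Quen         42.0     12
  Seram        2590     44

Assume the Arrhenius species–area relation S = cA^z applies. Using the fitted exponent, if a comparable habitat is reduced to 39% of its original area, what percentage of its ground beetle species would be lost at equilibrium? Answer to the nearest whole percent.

z = ln(44/12) / ln(2590/42) = 1.2993 / 4.1217 = 0.3152
S_new/S_old = (A_new/A_old)^z = 0.39^0.3152 = exp(0.3152 × -0.9416) = 0.7432
Fraction lost = 1 − 0.7432 = 0.2568

26%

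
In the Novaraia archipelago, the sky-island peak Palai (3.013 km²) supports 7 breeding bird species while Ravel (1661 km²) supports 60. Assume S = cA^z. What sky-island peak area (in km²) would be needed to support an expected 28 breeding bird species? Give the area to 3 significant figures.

177 km²

z = ln(60/7) / ln(1661/3.013) = 2.1484 / 6.3122 = 0.3404
c = 7 / 3.013^0.3404 = 7 / 1.456 = 4.809
A = (28/4.809)^(1/0.3404) ⇒ ln A = ln(5.822)/0.3404 = 5.1760
A = e^5.1760 ≈ 177 km²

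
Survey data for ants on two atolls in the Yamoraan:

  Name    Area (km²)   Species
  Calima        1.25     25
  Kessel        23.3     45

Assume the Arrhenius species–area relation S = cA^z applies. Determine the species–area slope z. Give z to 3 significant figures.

0.201

Taking logs: ln S = ln c + z ln A, so z = (ln S₂ − ln S₁)/(ln A₂ − ln A₁).
z = ln(45/25) / ln(23.3/1.25) = ln(1.8) / ln(18.64) = 0.5878 / 2.9253 = 0.2009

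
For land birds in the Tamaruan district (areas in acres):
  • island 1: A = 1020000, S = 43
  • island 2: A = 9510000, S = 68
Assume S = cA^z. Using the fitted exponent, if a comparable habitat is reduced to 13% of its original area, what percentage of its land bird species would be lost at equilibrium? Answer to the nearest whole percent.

z = ln(68/43) / ln(9510000/1020000) = 0.4583 / 2.2325 = 0.2053
S_new/S_old = (A_new/A_old)^z = 0.13^0.2053 = exp(0.2053 × -2.0402) = 0.6578
Fraction lost = 1 − 0.6578 = 0.3422

34%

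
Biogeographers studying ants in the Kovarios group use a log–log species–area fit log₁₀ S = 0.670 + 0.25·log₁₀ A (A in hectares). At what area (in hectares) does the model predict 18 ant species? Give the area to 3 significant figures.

219 hectares

18 = 4.677 × A^0.25  ⇒  A^0.25 = 18/4.677 = 3.848
ln A = ln(3.848) / 0.25 = 1.3476 / 0.25 = 5.3906
A = e^5.3906 ≈ 219.3 hectares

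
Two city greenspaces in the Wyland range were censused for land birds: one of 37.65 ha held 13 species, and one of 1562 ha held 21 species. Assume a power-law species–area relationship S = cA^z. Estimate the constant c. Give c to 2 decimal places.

z = ln(S₂/S₁) / ln(A₂/A₁) = ln(21/13) / ln(1562/37.65) = 0.4796 / 3.7254 = 0.1287
c = S₁ / A₁^z = 13 / 37.65^0.1287 = 13 / 1.595 = 8.149

8.15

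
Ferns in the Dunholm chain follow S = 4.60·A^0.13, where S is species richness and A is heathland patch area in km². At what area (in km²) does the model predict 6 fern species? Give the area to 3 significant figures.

6 = 4.6 × A^0.13  ⇒  A^0.13 = 6/4.6 = 1.304
ln A = ln(1.304) / 0.13 = 0.2657 / 0.13 = 2.0439
A = e^2.0439 ≈ 7.72 km²

7.72 km²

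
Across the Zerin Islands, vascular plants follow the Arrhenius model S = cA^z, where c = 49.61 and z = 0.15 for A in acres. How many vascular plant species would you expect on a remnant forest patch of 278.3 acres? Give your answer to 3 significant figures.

115

S = 49.61 × 278.3^0.15
ln S = ln 49.61 + 0.15 × ln 278.3 = 3.9042 + 0.15 × 5.6287 = 4.7485
S = e^4.7485 ≈ 115.4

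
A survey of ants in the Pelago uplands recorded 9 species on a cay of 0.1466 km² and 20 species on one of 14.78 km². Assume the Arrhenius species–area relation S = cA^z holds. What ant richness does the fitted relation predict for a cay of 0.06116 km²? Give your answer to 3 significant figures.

z = ln(20/9) / ln(14.78/0.1466) = 0.7985 / 4.6133 = 0.1731
c = 9 / 0.1466^0.1731 = 9 / 0.7172 = 12.55
S₃ = 12.55 × 0.06116^0.1731 = 12.55 × 0.6165 ≈ 7.736

7.74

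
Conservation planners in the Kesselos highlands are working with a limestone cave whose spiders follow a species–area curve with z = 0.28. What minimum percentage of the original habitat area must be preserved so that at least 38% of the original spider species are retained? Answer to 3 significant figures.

Need (A_new/A_old)^0.28 = 0.38, so A_new/A_old = 0.38^(1/0.28) = 0.38^3.571
ln(A_new/A_old) = ln 0.38 / 0.28 = -0.9676 / 0.28 = -3.4557
A_new/A_old = e^-3.4557 ≈ 0.03157

3.16%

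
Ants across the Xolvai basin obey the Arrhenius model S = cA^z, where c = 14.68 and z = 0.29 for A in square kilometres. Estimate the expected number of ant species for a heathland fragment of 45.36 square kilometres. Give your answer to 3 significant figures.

44.4

S = 14.68 × 45.36^0.29 = 14.68 × 3.023 ≈ 44.38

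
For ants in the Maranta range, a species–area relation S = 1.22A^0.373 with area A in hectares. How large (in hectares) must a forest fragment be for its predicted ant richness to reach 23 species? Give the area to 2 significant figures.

23 = 1.22 × A^0.373  ⇒  A^0.373 = 23/1.22 = 18.85
ln A = ln(18.85) / 0.373 = 2.9366 / 0.373 = 7.8730
A = e^7.8730 ≈ 2626 hectares

2600 hectares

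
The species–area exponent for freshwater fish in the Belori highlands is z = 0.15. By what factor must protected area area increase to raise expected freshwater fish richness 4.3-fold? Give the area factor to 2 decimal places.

16715.64

(A₂/A₁)^0.15 = 4.3, so A₂/A₁ = 4.3^(1/0.15) = 4.3^6.667
ln(A₂/A₁) = ln 4.3 / 0.15 = 1.4586 / 0.15 = 9.7241
A₂/A₁ = e^9.7241 ≈ 16716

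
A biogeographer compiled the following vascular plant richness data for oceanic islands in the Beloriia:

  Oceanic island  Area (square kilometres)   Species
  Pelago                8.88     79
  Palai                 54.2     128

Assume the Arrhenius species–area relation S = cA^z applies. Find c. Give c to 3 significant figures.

44.1

z = ln(S₂/S₁) / ln(A₂/A₁) = ln(128/79) / ln(54.2/8.88) = 0.4826 / 1.8089 = 0.2668
c = S₁ / A₁^z = 79 / 8.88^0.2668 = 79 / 1.791 = 44.12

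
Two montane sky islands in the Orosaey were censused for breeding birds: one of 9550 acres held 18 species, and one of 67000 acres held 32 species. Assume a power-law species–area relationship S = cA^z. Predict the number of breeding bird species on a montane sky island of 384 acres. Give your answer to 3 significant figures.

6.97

z = ln(32/18) / ln(67000/9550) = 0.5754 / 1.9482 = 0.2953
c = 18 / 9550^0.2953 = 18 / 14.98 = 1.202
S₃ = 1.202 × 384^0.2953 = 1.202 × 5.798 ≈ 6.967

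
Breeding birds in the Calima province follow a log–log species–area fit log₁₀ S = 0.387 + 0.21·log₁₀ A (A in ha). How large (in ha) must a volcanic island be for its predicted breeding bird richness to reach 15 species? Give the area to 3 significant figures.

15 = 2.438 × A^0.21  ⇒  A^0.21 = 15/2.438 = 6.153
ln A = ln(6.153) / 0.21 = 1.8169 / 0.21 = 8.6521
A = e^8.6521 ≈ 5722 ha

5720 ha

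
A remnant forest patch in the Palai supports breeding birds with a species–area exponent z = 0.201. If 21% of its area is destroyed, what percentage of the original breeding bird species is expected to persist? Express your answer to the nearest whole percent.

S_new/S_old = (A_new/A_old)^z = 0.79^0.201
= exp(0.201 × ln 0.79) = exp(0.201 × -0.2357) = exp(-0.0474) ≈ 0.9537

95%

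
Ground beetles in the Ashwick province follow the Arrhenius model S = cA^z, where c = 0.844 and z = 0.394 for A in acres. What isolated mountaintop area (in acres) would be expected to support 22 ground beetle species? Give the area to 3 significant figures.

22 = 0.844 × A^0.394  ⇒  A^0.394 = 22/0.844 = 26.07
ln A = ln(26.07) / 0.394 = 3.2606 / 0.394 = 8.2757
A = e^8.2757 ≈ 3927 acres

3930 acres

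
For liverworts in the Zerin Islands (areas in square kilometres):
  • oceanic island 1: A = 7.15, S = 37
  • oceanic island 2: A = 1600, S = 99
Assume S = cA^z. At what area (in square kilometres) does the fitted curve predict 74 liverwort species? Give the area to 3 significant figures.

323 square kilometres

z = ln(99/37) / ln(1600/7.15) = 0.9842 / 5.4106 = 0.1819
c = 37 / 7.15^0.1819 = 37 / 1.43 = 25.87
A = (74/25.87)^(1/0.1819) ⇒ ln A = ln(2.86)/0.1819 = 5.7777
A = e^5.7777 ≈ 323 square kilometres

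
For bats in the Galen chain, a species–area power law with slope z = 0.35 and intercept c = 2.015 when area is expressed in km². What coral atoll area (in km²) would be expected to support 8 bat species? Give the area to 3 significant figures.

51.4 km²

8 = 2.015 × A^0.35  ⇒  A^0.35 = 8/2.015 = 3.97
ln A = ln(3.97) / 0.35 = 1.3788 / 0.35 = 3.9395
A = e^3.9395 ≈ 51.39 km²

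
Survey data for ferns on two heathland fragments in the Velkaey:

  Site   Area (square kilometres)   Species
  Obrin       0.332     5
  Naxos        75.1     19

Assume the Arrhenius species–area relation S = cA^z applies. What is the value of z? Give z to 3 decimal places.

0.246

Taking logs: ln S = ln c + z ln A, so z = (ln S₂ − ln S₁)/(ln A₂ − ln A₁).
z = ln(19/5) / ln(75.1/0.332) = ln(3.8) / ln(226.2) = 1.3350 / 5.4214 = 0.2462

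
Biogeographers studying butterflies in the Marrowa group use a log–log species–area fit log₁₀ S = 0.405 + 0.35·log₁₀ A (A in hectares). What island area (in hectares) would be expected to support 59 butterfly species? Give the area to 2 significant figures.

59 = 2.541 × A^0.35  ⇒  A^0.35 = 59/2.541 = 23.22
ln A = ln(23.22) / 0.35 = 3.1450 / 0.35 = 8.9857
A = e^8.9857 ≈ 7988 hectares

8000 hectares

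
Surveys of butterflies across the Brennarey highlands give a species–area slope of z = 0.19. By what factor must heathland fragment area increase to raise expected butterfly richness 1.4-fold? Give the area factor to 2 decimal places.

(A₂/A₁)^0.19 = 1.4, so A₂/A₁ = 1.4^(1/0.19) = 1.4^5.263
ln(A₂/A₁) = ln 1.4 / 0.19 = 0.3365 / 0.19 = 1.7709
A₂/A₁ = e^1.7709 ≈ 5.876

5.88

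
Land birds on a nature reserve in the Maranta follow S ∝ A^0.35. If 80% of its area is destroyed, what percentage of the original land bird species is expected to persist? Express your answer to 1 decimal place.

56.9%

S_new/S_old = (A_new/A_old)^z = 0.2^0.35
= exp(0.35 × ln 0.2) = exp(0.35 × -1.6094) = exp(-0.5633) ≈ 0.5693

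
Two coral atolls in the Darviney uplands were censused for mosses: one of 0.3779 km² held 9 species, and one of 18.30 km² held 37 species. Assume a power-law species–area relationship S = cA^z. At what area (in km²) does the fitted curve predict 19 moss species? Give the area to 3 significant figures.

z = ln(37/9) / ln(18.3/0.3779) = 1.4137 / 3.8800 = 0.3644
c = 9 / 0.3779^0.3644 = 9 / 0.7015 = 12.83
A = (19/12.83)^(1/0.3644) ⇒ ln A = ln(1.481)/0.3644 = 1.0777
A = e^1.0777 ≈ 2.938 km²

2.94 km²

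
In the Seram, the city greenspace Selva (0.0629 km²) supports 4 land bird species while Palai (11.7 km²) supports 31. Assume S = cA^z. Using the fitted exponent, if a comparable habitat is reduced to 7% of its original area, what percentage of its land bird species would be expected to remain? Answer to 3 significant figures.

z = ln(31/4) / ln(11.7/0.0629) = 2.0477 / 5.2258 = 0.3918
S_new/S_old = (A_new/A_old)^z = 0.07^0.3918 = exp(0.3918 × -2.6593) = 0.3527

35.3%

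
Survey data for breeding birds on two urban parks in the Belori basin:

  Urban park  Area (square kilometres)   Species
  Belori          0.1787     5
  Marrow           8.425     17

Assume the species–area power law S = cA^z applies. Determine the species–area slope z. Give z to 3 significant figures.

Taking logs: ln S = ln c + z ln A, so z = (ln S₂ − ln S₁)/(ln A₂ − ln A₁).
z = ln(17/5) / ln(8.425/0.1787) = ln(3.4) / ln(47.15) = 1.2238 / 3.8533 = 0.3176

0.318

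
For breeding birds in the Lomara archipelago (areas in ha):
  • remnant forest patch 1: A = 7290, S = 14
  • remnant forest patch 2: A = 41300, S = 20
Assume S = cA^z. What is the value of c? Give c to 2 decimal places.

z = ln(S₂/S₁) / ln(A₂/A₁) = ln(20/14) / ln(41300/7290) = 0.3567 / 1.7344 = 0.2057
c = S₁ / A₁^z = 14 / 7290^0.2057 = 14 / 6.228 = 2.248

2.25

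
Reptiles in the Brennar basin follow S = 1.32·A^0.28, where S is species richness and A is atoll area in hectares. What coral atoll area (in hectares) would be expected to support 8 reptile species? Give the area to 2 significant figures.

8 = 1.32 × A^0.28  ⇒  A^0.28 = 8/1.32 = 6.061
ln A = ln(6.061) / 0.28 = 1.8018 / 0.28 = 6.4350
A = e^6.4350 ≈ 623.3 hectares

620 hectares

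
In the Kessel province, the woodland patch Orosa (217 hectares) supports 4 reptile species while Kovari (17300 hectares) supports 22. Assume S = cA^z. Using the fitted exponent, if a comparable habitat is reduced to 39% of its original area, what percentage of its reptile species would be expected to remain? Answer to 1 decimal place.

69.3%

z = ln(22/4) / ln(17300/217) = 1.7047 / 4.3786 = 0.3893
S_new/S_old = (A_new/A_old)^z = 0.39^0.3893 = exp(0.3893 × -0.9416) = 0.6931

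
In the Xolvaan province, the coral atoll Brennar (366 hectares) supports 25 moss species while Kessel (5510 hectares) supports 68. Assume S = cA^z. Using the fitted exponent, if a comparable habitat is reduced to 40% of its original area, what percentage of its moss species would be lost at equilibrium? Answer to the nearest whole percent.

z = ln(68/25) / ln(5510/366) = 1.0006 / 2.7117 = 0.3690
S_new/S_old = (A_new/A_old)^z = 0.4^0.3690 = exp(0.3690 × -0.9163) = 0.7131
Fraction lost = 1 − 0.7131 = 0.2869

29%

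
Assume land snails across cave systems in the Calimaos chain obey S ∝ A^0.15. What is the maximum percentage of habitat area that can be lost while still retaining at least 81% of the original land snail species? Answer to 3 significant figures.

Need (A_new/A_old)^0.15 = 0.81, so A_new/A_old = 0.81^(1/0.15) = 0.81^6.667
ln(A_new/A_old) = ln 0.81 / 0.15 = -0.2107 / 0.15 = -1.4048
A_new/A_old = e^-1.4048 ≈ 0.2454
Fraction that can be lost = 1 − 0.2454 = 0.7546

75.5%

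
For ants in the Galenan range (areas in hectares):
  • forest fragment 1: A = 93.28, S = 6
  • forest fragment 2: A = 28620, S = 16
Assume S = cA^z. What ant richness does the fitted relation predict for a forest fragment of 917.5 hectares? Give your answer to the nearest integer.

z = ln(16/6) / ln(28620/93.28) = 0.9808 / 5.7263 = 0.1713
c = 6 / 93.28^0.1713 = 6 / 2.175 = 2.759
S₃ = 2.759 × 917.5^0.1713 = 2.759 × 3.217 ≈ 8.876

9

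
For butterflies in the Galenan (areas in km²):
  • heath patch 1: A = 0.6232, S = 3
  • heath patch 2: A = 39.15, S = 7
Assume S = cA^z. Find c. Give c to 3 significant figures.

3.30

z = ln(S₂/S₁) / ln(A₂/A₁) = ln(7/3) / ln(39.15/0.6232) = 0.8473 / 4.1403 = 0.2046
c = S₁ / A₁^z = 3 / 0.6232^0.2046 = 3 / 0.9078 = 3.305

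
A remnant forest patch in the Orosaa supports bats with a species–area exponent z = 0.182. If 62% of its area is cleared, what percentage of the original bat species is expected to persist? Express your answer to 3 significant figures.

83.9%

S_new/S_old = (A_new/A_old)^z = 0.38^0.182
= exp(0.182 × ln 0.38) = exp(0.182 × -0.9676) = exp(-0.1761) ≈ 0.8385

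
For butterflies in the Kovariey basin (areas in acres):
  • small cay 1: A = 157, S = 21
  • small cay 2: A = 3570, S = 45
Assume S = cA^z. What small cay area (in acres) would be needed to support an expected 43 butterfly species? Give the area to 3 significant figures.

2960 acres

z = ln(45/21) / ln(3570/157) = 0.7621 / 3.1241 = 0.2440
c = 21 / 157^0.2440 = 21 / 3.433 = 6.117
A = (43/6.117)^(1/0.2440) ⇒ ln A = ln(7.03)/0.2440 = 7.9940
A = e^7.9940 ≈ 2963 acres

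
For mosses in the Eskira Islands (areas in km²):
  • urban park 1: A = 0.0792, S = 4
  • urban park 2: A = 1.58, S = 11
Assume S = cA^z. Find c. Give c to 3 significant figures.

9.42

z = ln(S₂/S₁) / ln(A₂/A₁) = ln(11/4) / ln(1.58/0.0792) = 1.0116 / 2.9932 = 0.3380
c = S₁ / A₁^z = 4 / 0.0792^0.3380 = 4 / 0.4244 = 9.424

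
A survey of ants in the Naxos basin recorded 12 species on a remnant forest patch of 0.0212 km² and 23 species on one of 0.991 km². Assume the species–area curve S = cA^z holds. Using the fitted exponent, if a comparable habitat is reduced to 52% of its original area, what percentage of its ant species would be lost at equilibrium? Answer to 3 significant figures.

z = ln(23/12) / ln(0.991/0.0212) = 0.6506 / 3.8447 = 0.1692
S_new/S_old = (A_new/A_old)^z = 0.52^0.1692 = exp(0.1692 × -0.6539) = 0.8952
Fraction lost = 1 − 0.8952 = 0.1048

10.5%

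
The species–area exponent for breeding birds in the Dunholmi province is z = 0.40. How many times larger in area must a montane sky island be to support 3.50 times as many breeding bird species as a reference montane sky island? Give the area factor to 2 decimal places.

(A₂/A₁)^0.4 = 3.5, so A₂/A₁ = 3.5^(1/0.4) = 3.5^2.5
ln(A₂/A₁) = ln 3.5 / 0.4 = 1.2528 / 0.4 = 3.1319
A₂/A₁ = e^3.1319 ≈ 22.92

22.92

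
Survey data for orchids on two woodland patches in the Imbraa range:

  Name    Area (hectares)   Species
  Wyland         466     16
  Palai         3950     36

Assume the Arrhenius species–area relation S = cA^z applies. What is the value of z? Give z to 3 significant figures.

0.379

Taking logs: ln S = ln c + z ln A, so z = (ln S₂ − ln S₁)/(ln A₂ − ln A₁).
z = ln(36/16) / ln(3950/466) = ln(2.25) / ln(8.476) = 0.8109 / 2.1373 = 0.3794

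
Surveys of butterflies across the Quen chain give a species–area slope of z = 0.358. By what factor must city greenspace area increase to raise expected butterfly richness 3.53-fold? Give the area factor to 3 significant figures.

33.9

(A₂/A₁)^0.358 = 3.53, so A₂/A₁ = 3.53^(1/0.358) = 3.53^2.793
ln(A₂/A₁) = ln 3.53 / 0.358 = 1.2613 / 0.358 = 3.5232
A₂/A₁ = e^3.5232 ≈ 33.89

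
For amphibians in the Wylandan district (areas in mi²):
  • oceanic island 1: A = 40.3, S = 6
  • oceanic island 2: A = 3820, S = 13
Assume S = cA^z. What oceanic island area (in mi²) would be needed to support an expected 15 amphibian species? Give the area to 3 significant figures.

8870 mi²

z = ln(13/6) / ln(3820/40.3) = 0.7732 / 4.5517 = 0.1699
c = 6 / 40.3^0.1699 = 6 / 1.874 = 3.202
A = (15/3.202)^(1/0.1699) ⇒ ln A = ln(4.684)/0.1699 = 9.0904
A = e^9.0904 ≈ 8870 mi²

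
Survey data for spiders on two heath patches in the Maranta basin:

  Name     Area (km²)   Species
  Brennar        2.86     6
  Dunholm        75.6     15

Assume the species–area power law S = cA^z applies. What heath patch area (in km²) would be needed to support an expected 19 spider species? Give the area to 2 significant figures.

z = ln(15/6) / ln(75.6/2.86) = 0.9163 / 3.2746 = 0.2798
c = 6 / 2.86^0.2798 = 6 / 1.342 = 4.472
A = (19/4.472)^(1/0.2798) ⇒ ln A = ln(4.249)/0.2798 = 5.1703
A = e^5.1703 ≈ 176 km²

180 km²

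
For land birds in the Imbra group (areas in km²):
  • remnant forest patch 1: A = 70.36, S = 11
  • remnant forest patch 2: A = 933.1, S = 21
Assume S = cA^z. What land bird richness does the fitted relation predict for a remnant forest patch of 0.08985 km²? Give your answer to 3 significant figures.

2.08

z = ln(21/11) / ln(933.1/70.36) = 0.6466 / 2.5849 = 0.2502
c = 11 / 70.36^0.2502 = 11 / 2.898 = 3.796
S₃ = 3.796 × 0.08985^0.2502 = 3.796 × 0.5473 ≈ 2.077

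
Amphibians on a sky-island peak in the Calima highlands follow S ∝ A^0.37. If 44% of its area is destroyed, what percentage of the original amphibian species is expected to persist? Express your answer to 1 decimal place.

S_new/S_old = (A_new/A_old)^z = 0.56^0.37
= exp(0.37 × ln 0.56) = exp(0.37 × -0.5798) = exp(-0.2145) ≈ 0.8069

80.7%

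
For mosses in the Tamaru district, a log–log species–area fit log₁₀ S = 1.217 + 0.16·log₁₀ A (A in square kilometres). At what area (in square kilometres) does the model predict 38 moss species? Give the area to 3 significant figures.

38 = 16.48 × A^0.16  ⇒  A^0.16 = 38/16.48 = 2.306
ln A = ln(2.306) / 0.16 = 0.8353 / 0.16 = 5.2209
A = e^5.2209 ≈ 185.1 square kilometres

185 square kilometres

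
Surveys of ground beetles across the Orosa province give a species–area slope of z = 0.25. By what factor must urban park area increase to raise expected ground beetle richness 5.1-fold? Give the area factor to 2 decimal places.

(A₂/A₁)^0.25 = 5.1, so A₂/A₁ = 5.1^(1/0.25) = 5.1^4
ln(A₂/A₁) = ln 5.1 / 0.25 = 1.6292 / 0.25 = 6.5170
A₂/A₁ = e^6.5170 ≈ 676.5

676.52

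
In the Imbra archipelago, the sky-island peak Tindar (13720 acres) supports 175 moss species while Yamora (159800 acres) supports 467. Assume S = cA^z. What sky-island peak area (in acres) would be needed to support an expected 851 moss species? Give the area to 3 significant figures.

717000 acres

z = ln(467/175) / ln(159800/13720) = 0.9815 / 2.4551 = 0.3998
c = 175 / 13720^0.3998 = 175 / 45.09 = 3.881
A = (851/3.881)^(1/0.3998) ⇒ ln A = ln(219.3)/0.3998 = 13.4826
A = e^13.4826 ≈ 716852 acres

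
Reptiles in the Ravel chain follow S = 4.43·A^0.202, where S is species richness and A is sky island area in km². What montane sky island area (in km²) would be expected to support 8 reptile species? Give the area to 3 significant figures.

8 = 4.43 × A^0.202  ⇒  A^0.202 = 8/4.43 = 1.806
ln A = ln(1.806) / 0.202 = 0.5910 / 0.202 = 2.9260
A = e^2.9260 ≈ 18.65 km²

18.7 km²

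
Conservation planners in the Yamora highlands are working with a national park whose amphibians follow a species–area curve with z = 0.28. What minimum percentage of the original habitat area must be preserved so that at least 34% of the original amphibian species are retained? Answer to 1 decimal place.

2.1%

Need (A_new/A_old)^0.28 = 0.34, so A_new/A_old = 0.34^(1/0.28) = 0.34^3.571
ln(A_new/A_old) = ln 0.34 / 0.28 = -1.0788 / 0.28 = -3.8529
A_new/A_old = e^-3.8529 ≈ 0.02122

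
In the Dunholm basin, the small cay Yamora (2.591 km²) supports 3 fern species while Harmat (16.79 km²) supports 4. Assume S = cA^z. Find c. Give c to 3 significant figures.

2.59

z = ln(S₂/S₁) / ln(A₂/A₁) = ln(4/3) / ln(16.79/2.591) = 0.2877 / 1.8687 = 0.1539
c = S₁ / A₁^z = 3 / 2.591^0.1539 = 3 / 1.158 = 2.591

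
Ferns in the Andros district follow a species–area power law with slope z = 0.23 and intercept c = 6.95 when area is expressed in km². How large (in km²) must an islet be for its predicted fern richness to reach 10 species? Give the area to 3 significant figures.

4.86 km²

10 = 6.95 × A^0.23  ⇒  A^0.23 = 10/6.95 = 1.439
ln A = ln(1.439) / 0.23 = 0.3638 / 0.23 = 1.5819
A = e^1.5819 ≈ 4.864 km²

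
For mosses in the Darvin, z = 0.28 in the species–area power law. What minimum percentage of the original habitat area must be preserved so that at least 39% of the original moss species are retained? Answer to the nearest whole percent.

Need (A_new/A_old)^0.28 = 0.39, so A_new/A_old = 0.39^(1/0.28) = 0.39^3.571
ln(A_new/A_old) = ln 0.39 / 0.28 = -0.9416 / 0.28 = -3.3629
A_new/A_old = e^-3.3629 ≈ 0.03464

3%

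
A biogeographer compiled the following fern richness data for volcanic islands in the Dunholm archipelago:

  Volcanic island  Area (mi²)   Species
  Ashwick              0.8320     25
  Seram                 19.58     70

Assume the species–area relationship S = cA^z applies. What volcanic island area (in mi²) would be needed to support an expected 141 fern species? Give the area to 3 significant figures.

168 mi²

z = ln(70/25) / ln(19.58/0.832) = 1.0296 / 3.1584 = 0.3260
c = 25 / 0.832^0.3260 = 25 / 0.9418 = 26.54
A = (141/26.54)^(1/0.3260) ⇒ ln A = ln(5.312)/0.3260 = 5.1226
A = e^5.1226 ≈ 167.8 mi²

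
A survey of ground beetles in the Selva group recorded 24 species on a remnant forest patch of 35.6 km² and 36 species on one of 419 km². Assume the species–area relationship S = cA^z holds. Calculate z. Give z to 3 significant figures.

0.164

Taking logs: ln S = ln c + z ln A, so z = (ln S₂ − ln S₁)/(ln A₂ − ln A₁).
z = ln(36/24) / ln(419/35.6) = ln(1.5) / ln(11.77) = 0.4055 / 2.4655 = 0.1645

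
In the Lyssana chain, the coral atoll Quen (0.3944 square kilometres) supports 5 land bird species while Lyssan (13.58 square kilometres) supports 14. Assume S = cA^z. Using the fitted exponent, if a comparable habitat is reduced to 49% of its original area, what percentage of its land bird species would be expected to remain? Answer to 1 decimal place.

81.3%

z = ln(14/5) / ln(13.58/0.3944) = 1.0296 / 3.5390 = 0.2909
S_new/S_old = (A_new/A_old)^z = 0.49^0.2909 = exp(0.2909 × -0.7133) = 0.8126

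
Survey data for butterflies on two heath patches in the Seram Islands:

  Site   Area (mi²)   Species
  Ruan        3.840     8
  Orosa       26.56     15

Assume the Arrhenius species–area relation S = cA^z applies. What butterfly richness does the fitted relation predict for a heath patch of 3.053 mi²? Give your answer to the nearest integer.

z = ln(15/8) / ln(26.56/3.84) = 0.6286 / 1.9339 = 0.3250
c = 8 / 3.84^0.3250 = 8 / 1.549 = 5.166
S₃ = 5.166 × 3.053^0.3250 = 5.166 × 1.437 ≈ 7.425

7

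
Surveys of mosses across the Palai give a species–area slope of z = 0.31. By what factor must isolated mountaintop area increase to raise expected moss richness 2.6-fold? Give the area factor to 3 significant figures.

21.8

(A₂/A₁)^0.31 = 2.6, so A₂/A₁ = 2.6^(1/0.31) = 2.6^3.226
ln(A₂/A₁) = ln 2.6 / 0.31 = 0.9555 / 0.31 = 3.0823
A₂/A₁ = e^3.0823 ≈ 21.81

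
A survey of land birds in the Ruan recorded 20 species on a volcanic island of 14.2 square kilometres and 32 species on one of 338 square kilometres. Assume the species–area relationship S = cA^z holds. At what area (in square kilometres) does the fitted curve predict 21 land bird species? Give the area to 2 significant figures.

z = ln(32/20) / ln(338/14.2) = 0.4700 / 3.1698 = 0.1483
c = 20 / 14.2^0.1483 = 20 / 1.482 = 13.5
A = (21/13.5)^(1/0.1483) ⇒ ln A = ln(1.556)/0.1483 = 2.9823
A = e^2.9823 ≈ 19.73 square kilometres

20 square kilometres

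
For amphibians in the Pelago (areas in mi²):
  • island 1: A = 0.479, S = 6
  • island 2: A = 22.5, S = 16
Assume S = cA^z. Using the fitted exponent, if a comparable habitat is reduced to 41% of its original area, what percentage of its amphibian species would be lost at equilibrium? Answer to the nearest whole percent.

20%

z = ln(16/6) / ln(22.5/0.479) = 0.9808 / 3.8496 = 0.2548
S_new/S_old = (A_new/A_old)^z = 0.41^0.2548 = exp(0.2548 × -0.8916) = 0.7968
Fraction lost = 1 − 0.7968 = 0.2032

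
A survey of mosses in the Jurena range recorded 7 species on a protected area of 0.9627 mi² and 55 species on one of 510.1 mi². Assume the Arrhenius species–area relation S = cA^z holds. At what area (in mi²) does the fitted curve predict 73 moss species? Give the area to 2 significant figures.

1200 mi²

z = ln(55/7) / ln(510.1/0.9627) = 2.0614 / 6.2726 = 0.3286
c = 7 / 0.9627^0.3286 = 7 / 0.9876 = 7.088
A = (73/7.088)^(1/0.3286) ⇒ ln A = ln(10.3)/0.3286 = 7.0961
A = e^7.0961 ≈ 1207 mi²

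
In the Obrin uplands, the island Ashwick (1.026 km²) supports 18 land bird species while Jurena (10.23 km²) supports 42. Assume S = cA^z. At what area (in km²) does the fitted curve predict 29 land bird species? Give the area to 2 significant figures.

3.7 km²

z = ln(42/18) / ln(10.23/1.026) = 0.8473 / 2.2997 = 0.3684
c = 18 / 1.026^0.3684 = 18 / 1.01 = 17.83
A = (29/17.83)^(1/0.3684) ⇒ ln A = ln(1.626)/0.3684 = 1.3201
A = e^1.3201 ≈ 3.744 km²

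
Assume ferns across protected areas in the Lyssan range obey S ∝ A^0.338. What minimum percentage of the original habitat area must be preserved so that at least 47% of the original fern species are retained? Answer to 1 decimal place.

10.7%

Need (A_new/A_old)^0.338 = 0.47, so A_new/A_old = 0.47^(1/0.338) = 0.47^2.959
ln(A_new/A_old) = ln 0.47 / 0.338 = -0.7550 / 0.338 = -2.2338
A_new/A_old = e^-2.2338 ≈ 0.1071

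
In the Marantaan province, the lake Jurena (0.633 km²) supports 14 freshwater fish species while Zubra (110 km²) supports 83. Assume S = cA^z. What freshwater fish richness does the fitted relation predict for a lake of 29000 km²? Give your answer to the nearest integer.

568

z = ln(83/14) / ln(110/0.633) = 1.7798 / 5.1578 = 0.3451
c = 14 / 0.633^0.3451 = 14 / 0.854 = 16.39
S₃ = 16.39 × 29000^0.3451 = 16.39 × 34.66 ≈ 568.2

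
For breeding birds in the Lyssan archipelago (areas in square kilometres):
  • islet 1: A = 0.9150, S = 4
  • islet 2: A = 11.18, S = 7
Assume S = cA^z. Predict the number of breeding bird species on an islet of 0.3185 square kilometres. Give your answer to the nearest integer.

z = ln(7/4) / ln(11.18/0.915) = 0.5596 / 2.5030 = 0.2236
c = 4 / 0.915^0.2236 = 4 / 0.9803 = 4.08
S₃ = 4.08 × 0.3185^0.2236 = 4.08 × 0.7743 ≈ 3.159

3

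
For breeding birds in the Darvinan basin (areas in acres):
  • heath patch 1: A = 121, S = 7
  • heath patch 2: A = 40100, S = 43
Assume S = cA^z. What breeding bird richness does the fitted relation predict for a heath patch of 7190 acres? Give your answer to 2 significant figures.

z = ln(43/7) / ln(40100/121) = 1.8153 / 5.8033 = 0.3128
c = 7 / 121^0.3128 = 7 / 4.482 = 1.562
S₃ = 1.562 × 7190^0.3128 = 1.562 × 16.08 ≈ 25.12

25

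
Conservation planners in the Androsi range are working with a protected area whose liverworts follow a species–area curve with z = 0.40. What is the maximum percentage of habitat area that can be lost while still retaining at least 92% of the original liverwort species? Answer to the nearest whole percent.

19%

Need (A_new/A_old)^0.4 = 0.92, so A_new/A_old = 0.92^(1/0.4) = 0.92^2.5
ln(A_new/A_old) = ln 0.92 / 0.4 = -0.0834 / 0.4 = -0.2085
A_new/A_old = e^-0.2085 ≈ 0.8118
Fraction that can be lost = 1 − 0.8118 = 0.1882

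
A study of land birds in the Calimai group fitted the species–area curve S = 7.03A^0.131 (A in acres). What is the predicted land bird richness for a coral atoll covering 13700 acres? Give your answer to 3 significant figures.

S = 7.03 × 13700^0.131 = 7.03 × 3.483 ≈ 24.48

24.5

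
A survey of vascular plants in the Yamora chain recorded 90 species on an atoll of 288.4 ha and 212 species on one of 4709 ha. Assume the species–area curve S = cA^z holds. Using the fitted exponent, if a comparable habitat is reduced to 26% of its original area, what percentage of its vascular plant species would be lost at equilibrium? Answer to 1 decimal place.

33.8%

z = ln(212/90) / ln(4709/288.4) = 0.8568 / 2.7929 = 0.3068
S_new/S_old = (A_new/A_old)^z = 0.26^0.3068 = exp(0.3068 × -1.3471) = 0.6615
Fraction lost = 1 − 0.6615 = 0.3385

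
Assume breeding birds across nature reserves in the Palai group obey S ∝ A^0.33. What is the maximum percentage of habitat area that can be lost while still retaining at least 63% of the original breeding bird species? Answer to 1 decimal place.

75.3%

Need (A_new/A_old)^0.33 = 0.63, so A_new/A_old = 0.63^(1/0.33) = 0.63^3.03
ln(A_new/A_old) = ln 0.63 / 0.33 = -0.4620 / 0.33 = -1.4001
A_new/A_old = e^-1.4001 ≈ 0.2466
Fraction that can be lost = 1 − 0.2466 = 0.7534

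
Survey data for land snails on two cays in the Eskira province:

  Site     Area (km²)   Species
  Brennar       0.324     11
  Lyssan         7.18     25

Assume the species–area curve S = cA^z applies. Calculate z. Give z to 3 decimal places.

0.265

Taking logs: ln S = ln c + z ln A, so z = (ln S₂ − ln S₁)/(ln A₂ − ln A₁).
z = ln(25/11) / ln(7.18/0.324) = ln(2.273) / ln(22.16) = 0.8210 / 3.0983 = 0.2650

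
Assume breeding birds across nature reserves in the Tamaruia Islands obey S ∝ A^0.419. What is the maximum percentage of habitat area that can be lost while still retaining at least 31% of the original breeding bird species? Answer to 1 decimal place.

93.9%

Need (A_new/A_old)^0.419 = 0.31, so A_new/A_old = 0.31^(1/0.419) = 0.31^2.387
ln(A_new/A_old) = ln 0.31 / 0.419 = -1.1712 / 0.419 = -2.7952
A_new/A_old = e^-2.7952 ≈ 0.0611
Fraction that can be lost = 1 − 0.0611 = 0.9389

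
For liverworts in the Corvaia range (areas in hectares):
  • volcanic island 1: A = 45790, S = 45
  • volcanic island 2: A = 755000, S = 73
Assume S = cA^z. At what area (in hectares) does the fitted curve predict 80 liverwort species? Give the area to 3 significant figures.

1280000 hectares

z = ln(73/45) / ln(755000/45790) = 0.4838 / 2.8027 = 0.1726
c = 45 / 45790^0.1726 = 45 / 6.376 = 7.058
A = (80/7.058)^(1/0.1726) ⇒ ln A = ln(11.34)/0.1726 = 14.0649
A = e^14.0649 ≈ 1283274 hectares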